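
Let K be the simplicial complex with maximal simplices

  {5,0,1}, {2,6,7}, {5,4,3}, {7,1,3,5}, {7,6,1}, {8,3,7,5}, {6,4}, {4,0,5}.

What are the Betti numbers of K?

We work with the vertex ordering 0 < 1 < 2 < 3 < 4 < 5 < 6 < 7 < 8. The simplices of K, each written with vertices in increasing order, are:

  0-simplices (9): [0], [1], [2], [3], [4], [5], [6], [7], [8]
  1-simplices (19): [0,1], [0,4], [0,5], [1,3], [1,5], [1,6], [1,7], [2,6], [2,7], [3,4], [3,5], [3,7], [3,8], [4,5], [4,6], [5,7], [5,8], [6,7], [7,8]
  2-simplices (12): [0,1,5], [0,4,5], [1,3,5], [1,3,7], [1,5,7], [1,6,7], [2,6,7], [3,4,5], [3,5,7], [3,5,8], [3,7,8], [5,7,8]
  3-simplices (2): [1,3,5,7], [3,5,7,8]

so the chain groups are C_0 ≅ Z^9, C_1 ≅ Z^19, C_2 ≅ Z^12, C_3 ≅ Z^2.

Boundary ∂_1: C_1 → C_0 is given by ∂[p,q] = [q] − [p].
The resulting 9×19 matrix has rank 8, and its Smith normal form has invariant factors (1,1,1,1,1,1,1,1).

The boundary map ∂_2: C_2 → C_1 maps a triangle to the signed sum of its edges. For instance
  ∂[1,3,5] = [3,5] − [1,5] + [1,3],
  ∂[0,1,5] = [1,5] − [0,5] + [0,1].
This gives a 19×12 integer matrix of rank 10; reducing to Smith normal form yields diagonal entries (1,1,1,1,1,1,1,1,1,1).

The boundary map ∂_3: C_3 → C_2 sends each 3-simplex σ to the alternating sum Σ_i (−1)^i (σ with its i-th vertex removed). For instance
  ∂[3,5,7,8] = [5,7,8] − [3,7,8] + [3,5,8] − [3,5,7],
  ∂[1,3,5,7] = [3,5,7] − [1,5,7] + [1,3,7] − [1,3,5].
As a 12×2 matrix over Z this has rank 2, with invariant factors (1,1).

Computing H_k = (kernel of ∂_k) / (image of ∂_{k+1}):

  H_0: rank C_0 − rank ∂_1 = 9 − 8 = 1, and the invariant factors of ∂_1 are all 1, so H_0 = Z.
  H_1: rank ker ∂_1 − rank ∂_2 = (19 − 8) − 10 = 1, and the invariant factors of ∂_2 are all 1, so H_1 = Z.
  H_2: rank ker ∂_2 − rank ∂_3 = (12 − 10) − 2 = 0, and the invariant factors of ∂_3 are all 1, so H_2 = 0.
  H_3: rank ker ∂_3 − rank ∂_4 = (2 − 2) − 0 = 0, and there is no ∂_4, so H_3 = 0.

Hence the Betti numbers are b_0 = 1, b_1 = 1, b_2 = 0, b_3 = 0.

b_0 = 1, b_1 = 1, b_2 = 0, b_3 = 0.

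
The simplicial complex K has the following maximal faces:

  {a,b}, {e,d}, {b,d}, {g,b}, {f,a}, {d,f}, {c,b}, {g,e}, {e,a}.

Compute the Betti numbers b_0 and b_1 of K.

b_0 = 1, b_1 = 3.

We work with the vertex ordering a < b < c < d < e < f < g. The simplices of K, each written with vertices in increasing order, are:

  0-simplices (7): a, b, c, d, e, f, g
  1-simplices (9): ab, ae, af, bc, bd, bg, de, df, eg

Hence C_0 ≅ Z^7, C_1 ≅ Z^9.

The boundary map ∂_1: C_1 → C_0 maps an edge to its endpoints' difference, ∂[p,q] = q − p.
This gives a 7×9 integer matrix of rank 6; reducing to Smith normal form yields diagonal entries (1,1,1,1,1,1).

Computing H_k = (kernel of ∂_k) / (image of ∂_{k+1}):

  H_0: rank C_0 − rank ∂_1 = 7 − 6 = 1, and the invariant factors of ∂_1 are all 1, so H_0 ≅ Z.
  H_1: rank ker ∂_1 − rank ∂_2 = (9 − 6) − 0 = 3, and there is no ∂_2, so H_1 ≅ Z^3.

Hence the Betti numbers are b_0 = 1, b_1 = 3.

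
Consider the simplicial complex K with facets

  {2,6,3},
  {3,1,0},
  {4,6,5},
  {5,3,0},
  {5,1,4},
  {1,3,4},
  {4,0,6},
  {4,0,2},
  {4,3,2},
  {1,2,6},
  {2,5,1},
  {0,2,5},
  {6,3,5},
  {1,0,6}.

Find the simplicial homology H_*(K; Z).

We work with the vertex ordering 0 < 1 < 2 < 3 < 4 < 5 < 6. The simplices of K, each written with vertices in increasing order, are:

  0-simplices (7): [0], [1], [2], [3], [4], [5], [6]
  1-simplices (21): [0,1], [0,2], [0,3], [0,4], [0,5], [0,6], [1,2], [1,3], [1,4], [1,5], [1,6], [2,3], [2,4], [2,5], [2,6], [3,4], [3,5], [3,6], [4,5], [4,6], [5,6]
  2-simplices (14): [0,1,3], [0,1,6], [0,2,4], [0,2,5], [0,3,5], [0,4,6], [1,2,5], [1,2,6], [1,3,4], [1,4,5], [2,3,4], [2,3,6], [3,5,6], [4,5,6]

Hence C_0 ≅ Z^7, C_1 ≅ Z^21, C_2 ≅ Z^14.

Boundary ∂_1: C_1 → C_0 is given by ∂[p,q] = [q] − [p]. For instance
  ∂[0,1] = [1] − [0].
As a 7×21 matrix over Z this has rank 6, with invariant factors (1,1,1,1,1,1).

∂_2: C_2 → C_1 sends each 2-simplex [p,q,r] to [q,r] − [p,r] + [p,q]. For instance
  ∂[0,1,3] = [1,3] − [0,3] + [0,1],
  ∂[1,2,5] = [2,5] − [1,5] + [1,2].
The 21×14 boundary matrix has rank 13 and Smith normal form diag(1,1,1,1,1,1,1,1,1,1,1,1,1).

Computing H_k = (kernel of ∂_k) / (image of ∂_{k+1}):

  H_0: rank C_0 − rank ∂_1 = 7 − 6 = 1, and the invariant factors of ∂_1 are all 1, so H_0 ≅ Z.
  H_1: rank ker ∂_1 − rank ∂_2 = (21 − 6) − 13 = 2, and the invariant factors of ∂_2 are all 1, so H_1 ≅ Z^2.
  H_2: rank ker ∂_2 − rank ∂_3 = (14 − 13) − 0 = 1, and there is no ∂_3, so H_2 ≅ Z.

As a check, the Euler characteristic is 7 − 21 + 14 = 0, which agrees with 1 − 2 + 1 = 0.
(K is a triangulation of the torus T^2.)

H_0 = Z,  H_1 = Z^2,  H_2 = Z.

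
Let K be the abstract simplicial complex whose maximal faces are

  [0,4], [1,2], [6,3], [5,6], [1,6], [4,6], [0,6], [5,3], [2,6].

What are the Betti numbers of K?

Order the vertices as 0 < 1 < 2 < 3 < 4 < 5 < 6. Listing each simplex with vertices in this order, K has dimension 1 with simplices:

  0-simplices (7): [0], [1], [2], [3], [4], [5], [6]
  1-simplices (9): [0,4], [0,6], [1,2], [1,6], [2,6], [3,5], [3,6], [4,6], [5,6]

so the chain groups are C_0 ≅ Z^7, C_1 ≅ Z^9.

∂_1: C_1 → C_0 maps an edge to its endpoints' difference, ∂[p,q] = q − p.
The resulting 7×9 matrix has rank 6, and its Smith normal form has invariant factors (1,1,1,1,1,1).

Now H_k = ker ∂_k / im ∂_{k+1}, so:

  H_0: rank C_0 − rank ∂_1 = 7 − 6 = 1, and the invariant factors of ∂_1 are all 1, so H_0 = Z.
  H_1: rank ker ∂_1 − rank ∂_2 = (9 − 6) − 0 = 3, and there is no ∂_2, so H_1 = Z^3.

(K is a triangulation of a wedge of 3 circles.)

Hence the Betti numbers are b_0 = 1, b_1 = 3.

b_0 = 1, b_1 = 3.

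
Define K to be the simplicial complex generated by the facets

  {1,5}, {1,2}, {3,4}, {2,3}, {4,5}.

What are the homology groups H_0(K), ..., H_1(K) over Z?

H_0 = Z,  H_1 = Z.

Take the total order 1 < 2 < 3 < 4 < 5 on the vertex set. Then K (dimension 1) consists of the simplices:

  0-simplices (5): [1], [2], [3], [4], [5]
  1-simplices (5): [1,2], [1,5], [2,3], [3,4], [4,5]

so the chain groups are C_0 ≅ Z^5, C_1 ≅ Z^5.

The boundary map ∂_1: C_1 → C_0 is given by ∂[p,q] = [q] − [p]. For instance
  ∂[3,4] = [4] − [3].
As a 5×5 matrix over Z this has rank 4, with invariant factors (1,1,1,1).

Computing H_k = (kernel of ∂_k) / (image of ∂_{k+1}):

  H_0: rank C_0 − rank ∂_1 = 5 − 4 = 1, and the invariant factors of ∂_1 are all 1, so H_0 = Z.
  H_1: rank ker ∂_1 − rank ∂_2 = (5 − 4) − 0 = 1, and there is no ∂_2, so H_1 = Z.

(K is a triangulation of the circle S^1.)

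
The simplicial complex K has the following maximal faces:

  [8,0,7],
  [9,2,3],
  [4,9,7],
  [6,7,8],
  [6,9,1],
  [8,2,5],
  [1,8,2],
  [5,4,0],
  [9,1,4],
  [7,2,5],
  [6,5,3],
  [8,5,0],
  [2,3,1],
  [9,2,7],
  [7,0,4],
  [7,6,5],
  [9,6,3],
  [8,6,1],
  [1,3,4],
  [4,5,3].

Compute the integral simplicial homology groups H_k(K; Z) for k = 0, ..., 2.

H_0 ≅ Z,  H_1 ≅ Z ⊕ Z_2,  H_2 = 0.

Take the total order 0 < 1 < 2 < 3 < 4 < 5 < 6 < 7 < 8 < 9 on the vertex set. Then K (dimension 2) consists of the simplices:

  0-simplices (10): [0], [1], [2], [3], [4], [5], [6], [7], [8], [9]
  1-simplices (30): (30 of them)
  2-simplices (20): (20 of them)

Hence C_0 ≅ Z^10, C_1 ≅ Z^30, C_2 ≅ Z^20.

The boundary map ∂_1: C_1 → C_0 sends each edge [p,q] (with p < q) to q − p. For instance
  ∂[6,8] = [8] − [6].
The 10×30 boundary matrix has rank 9 and Smith normal form diag(1,1,1,1,1,1,1,1,1).

The boundary map ∂_2: C_2 → C_1 sends each 2-simplex [p,q,r] to [q,r] − [p,r] + [p,q]. For instance
  ∂[1,6,8] = [6,8] − [1,8] + [1,6],
  ∂[3,4,5] = [4,5] − [3,5] + [3,4].
As a 30×20 matrix over Z this has rank 20, with invariant factors (1,1,1,1,1,1,1,1,1,1,1,1,1,1,1,1,1,1,1,2).

Computing H_k = (kernel of ∂_k) / (image of ∂_{k+1}):

  H_0: rank C_0 − rank ∂_1 = 10 − 9 = 1, and the invariant factors of ∂_1 are all 1, so H_0 = Z.
  H_1: rank ker ∂_1 − rank ∂_2 = (30 − 9) − 20 = 1, and ∂_2 has invariant factor 2 > 1, so H_1 = Z ⊕ Z_2.
  H_2: rank ker ∂_2 − rank ∂_3 = (20 − 20) − 0 = 0, and there is no ∂_3, so H_2 = 0.

As a check, the Euler characteristic is 10 − 30 + 20 = 0, which agrees with 1 − 1 + 0 = 0.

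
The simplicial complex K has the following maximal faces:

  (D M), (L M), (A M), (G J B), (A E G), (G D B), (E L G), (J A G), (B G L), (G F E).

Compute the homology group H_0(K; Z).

H_0 = Z.

Fix the vertex order A < B < D < E < F < G < J < L < M and write every simplex with vertices in increasing order. Then dim K = 2 and the simplices of K are:

  0-simplices (9): A, B, D, E, F, G, J, L, M
  1-simplices (17): AE, AG, AJ, AM, BD, BG, BJ, BL, DG, DM, EF, EG, EL, FG, GJ, GL, LM
  2-simplices (7): AEG, AGJ, BDG, BGJ, BGL, EFG, EGL

so the chain groups are C_0 ≅ Z^9, C_1 ≅ Z^17, C_2 ≅ Z^7.

∂_1: C_1 → C_0 is given by ∂[p,q] = [q] − [p]. For instance
  ∂EF = F − E.
The resulting 9×17 matrix has rank 8, and its Smith normal form has invariant factors (1,1,1,1,1,1,1,1).

∂_2: C_2 → C_1 sends each 2-simplex [p,q,r] to [q,r] − [p,r] + [p,q]. For instance
  ∂EGL = GL − EL + EG,
  ∂EFG = FG − EG + EF.
The 17×7 boundary matrix has rank 7 and Smith normal form diag(1,1,1,1,1,1,1).

Reading off H_k = ker ∂_k / im ∂_{k+1}:

  H_0: rank C_0 − rank ∂_1 = 9 − 8 = 1, and the invariant factors of ∂_1 are all 1, so H_0 ≅ Z.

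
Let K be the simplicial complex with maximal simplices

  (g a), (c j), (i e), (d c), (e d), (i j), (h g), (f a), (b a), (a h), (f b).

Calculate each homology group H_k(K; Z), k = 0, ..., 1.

Fix the vertex order a < b < c < d < e < f < g < h < i < j and write every simplex with vertices in increasing order. Then dim K = 1 and the simplices of K are:

  0-simplices (10): a, b, c, d, e, f, g, h, i, j
  1-simplices (11): ab, af, ag, ah, bf, cd, cj, de, ei, gh, ij

so the chain groups are C_0 ≅ Z^10, C_1 ≅ Z^11.

∂_1: C_1 → C_0 is given by ∂[p,q] = [q] − [p].
This gives a 10×11 integer matrix of rank 8; reducing to Smith normal form yields diagonal entries (1,1,1,1,1,1,1,1).

From H_k ≅ ker(∂_k) / im(∂_{k+1}) we obtain:

  H_0: rank C_0 − rank ∂_1 = 10 − 8 = 2, and the invariant factors of ∂_1 are all 1, so H_0 ≅ Z^2.
  H_1: rank ker ∂_1 − rank ∂_2 = (11 − 8) − 0 = 3, and there is no ∂_2, so H_1 ≅ Z^3.

As a check, the Euler characteristic is 10 − 11 = -1, which agrees with 2 − 3 = -1.
(K is a triangulation of the disjoint union of the circle S^1 and a wedge of 2 circles.)

H_0 = Z^2,  H_1 = Z^3.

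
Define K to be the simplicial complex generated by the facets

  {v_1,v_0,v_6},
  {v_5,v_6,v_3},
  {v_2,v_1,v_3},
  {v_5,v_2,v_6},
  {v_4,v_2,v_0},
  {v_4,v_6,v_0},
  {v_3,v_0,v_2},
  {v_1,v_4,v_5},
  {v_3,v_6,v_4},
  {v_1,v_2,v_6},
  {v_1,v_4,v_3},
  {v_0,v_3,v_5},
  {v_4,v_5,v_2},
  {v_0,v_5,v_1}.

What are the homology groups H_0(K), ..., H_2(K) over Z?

Take the total order v_0 < v_1 < v_2 < v_3 < v_4 < v_5 < v_6 on the vertex set. Then K (dimension 2) consists of the simplices:

  0-simplices (7): [v_0], [v_1], [v_2], [v_3], [v_4], [v_5], [v_6]
  1-simplices (21): (21 of them)
  2-simplices (14): (14 of them)

so the chain groups are C_0 ≅ Z^7, C_1 ≅ Z^21, C_2 ≅ Z^14.

∂_1: C_1 → C_0 sends each edge [p,q] (with p < q) to q − p. For instance
  ∂[v_4,v_6] = [v_6] − [v_4].
The resulting 7×21 matrix has rank 6, and its Smith normal form has invariant factors (1,1,1,1,1,1).

Boundary ∂_2: C_2 → C_1 sends each 2-simplex [p,q,r] to [q,r] − [p,r] + [p,q]. For instance
  ∂[v_2,v_5,v_6] = [v_5,v_6] − [v_2,v_6] + [v_2,v_5],
  ∂[v_0,v_3,v_5] = [v_3,v_5] − [v_0,v_5] + [v_0,v_3].
As a 21×14 matrix over Z this has rank 13, with invariant factors (1,1,1,1,1,1,1,1,1,1,1,1,1).

Computing H_k = (kernel of ∂_k) / (image of ∂_{k+1}):

  H_0: rank C_0 − rank ∂_1 = 7 − 6 = 1, and the invariant factors of ∂_1 are all 1, so H_0 = Z.
  H_1: rank ker ∂_1 − rank ∂_2 = (21 − 6) − 13 = 2, and the invariant factors of ∂_2 are all 1, so H_1 = Z^2.
  H_2: rank ker ∂_2 − rank ∂_3 = (14 − 13) − 0 = 1, and there is no ∂_3, so H_2 = Z.

As a check, the Euler characteristic is 7 − 21 + 14 = 0, which agrees with 1 − 2 + 1 = 0.
(K is a triangulation of the torus T^2.)

H_0 = Z,  H_1 = Z^2,  H_2 = Z.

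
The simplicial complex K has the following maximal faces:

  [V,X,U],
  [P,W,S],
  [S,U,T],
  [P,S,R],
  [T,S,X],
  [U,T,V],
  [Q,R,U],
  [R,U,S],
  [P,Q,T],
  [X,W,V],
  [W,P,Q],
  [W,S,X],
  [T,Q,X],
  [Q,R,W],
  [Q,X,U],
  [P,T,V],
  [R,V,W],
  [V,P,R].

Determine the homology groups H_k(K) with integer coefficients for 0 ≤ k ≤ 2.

H_0 = Z,  H_1 = Z ⊕ Z_2,  H_2 = 0.

Take the total order P < Q < R < S < T < U < V < W < X on the vertex set. Then K (dimension 2) consists of the simplices:

  0-simplices (9): P, Q, R, S, T, U, V, W, X
  1-simplices (27): PQ, PR, PS, PT, PV, PW, QR, QT, QU, QW, QX, RS, RU, RV, RW, ST, SU, SW, SX, TU, TV, TX, UV, UX, VW, VX, WX
  2-simplices (18): PQT, PQW, PRS, PRV, PSW, PTV, QRU, QRW, QTX, QUX, RSU, RVW, STU, STX, SWX, TUV, UVX, VWX

Hence C_0 ≅ Z^9, C_1 ≅ Z^27, C_2 ≅ Z^18.

Boundary ∂_1: C_1 → C_0 sends each edge [p,q] (with p < q) to q − p.
This gives a 9×27 integer matrix of rank 8; reducing to Smith normal form yields diagonal entries (1,1,1,1,1,1,1,1).

The boundary map ∂_2: C_2 → C_1 sends each 2-simplex [p,q,r] to [q,r] − [p,r] + [p,q]. For instance
  ∂VWX = WX − VX + VW,
  ∂SWX = WX − SX + SW.
The 27×18 boundary matrix has rank 18 and Smith normal form diag(1,1,1,1,1,1,1,1,1,1,1,1,1,1,1,1,1,2).

Reading off H_k = ker ∂_k / im ∂_{k+1}:

  H_0: rank C_0 − rank ∂_1 = 9 − 8 = 1, and the invariant factors of ∂_1 are all 1, so H_0 = Z.
  H_1: rank ker ∂_1 − rank ∂_2 = (27 − 8) − 18 = 1, and ∂_2 has invariant factor 2 > 1, so H_1 = Z ⊕ Z_2.
  H_2: rank ker ∂_2 − rank ∂_3 = (18 − 18) − 0 = 0, and there is no ∂_3, so H_2 = 0.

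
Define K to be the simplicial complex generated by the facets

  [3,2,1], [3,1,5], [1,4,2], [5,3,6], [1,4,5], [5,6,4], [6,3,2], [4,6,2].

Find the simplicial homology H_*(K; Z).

H_0 = Z,  H_1 = 0,  H_2 = Z.

Fix the vertex order 1 < 2 < 3 < 4 < 5 < 6 and write every simplex with vertices in increasing order. Then dim K = 2 and the simplices of K are:

  0-simplices (6): [1], [2], [3], [4], [5], [6]
  1-simplices (12): [1,2], [1,3], [1,4], [1,5], [2,3], [2,4], [2,6], [3,5], [3,6], [4,5], [4,6], [5,6]
  2-simplices (8): [1,2,3], [1,2,4], [1,3,5], [1,4,5], [2,3,6], [2,4,6], [3,5,6], [4,5,6]

giving chain groups C_0 ≅ Z^6, C_1 ≅ Z^12, C_2 ≅ Z^8.

The boundary map ∂_1: C_1 → C_0 is given by ∂[p,q] = [q] − [p].
The 6×12 boundary matrix has rank 5 and Smith normal form diag(1,1,1,1,1).

∂_2: C_2 → C_1 acts by ∂[p,q,r] = [q,r] − [p,r] + [p,q]. For instance
  ∂[4,5,6] = [5,6] − [4,6] + [4,5],
  ∂[3,5,6] = [5,6] − [3,6] + [3,5].
The 12×8 boundary matrix has rank 7 and Smith normal form diag(1,1,1,1,1,1,1).

Reading off H_k = ker ∂_k / im ∂_{k+1}:

  H_0: rank C_0 − rank ∂_1 = 6 − 5 = 1, and the invariant factors of ∂_1 are all 1, so H_0 ≅ Z.
  H_1: rank ker ∂_1 − rank ∂_2 = (12 − 5) − 7 = 0, and the invariant factors of ∂_2 are all 1, so H_1 ≅ 0.
  H_2: rank ker ∂_2 − rank ∂_3 = (8 − 7) − 0 = 1, and there is no ∂_3, so H_2 ≅ Z.

As a check, the Euler characteristic is 6 − 12 + 8 = 2, which agrees with 1 − 0 + 1 = 2.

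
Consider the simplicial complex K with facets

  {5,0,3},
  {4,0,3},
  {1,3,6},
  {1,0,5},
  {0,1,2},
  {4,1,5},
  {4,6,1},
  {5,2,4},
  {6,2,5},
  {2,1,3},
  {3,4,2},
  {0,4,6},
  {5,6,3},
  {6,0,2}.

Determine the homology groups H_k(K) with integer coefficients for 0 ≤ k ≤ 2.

We work with the vertex ordering 0 < 1 < 2 < 3 < 4 < 5 < 6. The simplices of K, each written with vertices in increasing order, are:

  0-simplices (7): [0], [1], [2], [3], [4], [5], [6]
  1-simplices (21): [0,1], [0,2], [0,3], [0,4], [0,5], [0,6], [1,2], [1,3], [1,4], [1,5], [1,6], [2,3], [2,4], [2,5], [2,6], [3,4], [3,5], [3,6], [4,5], [4,6], [5,6]
  2-simplices (14): [0,1,2], [0,1,5], [0,2,6], [0,3,4], [0,3,5], [0,4,6], [1,2,3], [1,3,6], [1,4,5], [1,4,6], [2,3,4], [2,4,5], [2,5,6], [3,5,6]

giving chain groups C_0 ≅ Z^7, C_1 ≅ Z^21, C_2 ≅ Z^14.

∂_1: C_1 → C_0 maps an edge to its endpoints' difference, ∂[p,q] = q − p.
This gives a 7×21 integer matrix of rank 6; reducing to Smith normal form yields diagonal entries (1,1,1,1,1,1).

The boundary map ∂_2: C_2 → C_1 sends each 2-simplex [p,q,r] to [q,r] − [p,r] + [p,q]. For instance
  ∂[0,1,5] = [1,5] − [0,5] + [0,1],
  ∂[1,4,5] = [4,5] − [1,5] + [1,4].
As a 21×14 matrix over Z this has rank 13, with invariant factors (1,1,1,1,1,1,1,1,1,1,1,1,1).

From H_k ≅ ker(∂_k) / im(∂_{k+1}) we obtain:

  H_0: rank C_0 − rank ∂_1 = 7 − 6 = 1, and the invariant factors of ∂_1 are all 1, so H_0 = Z.
  H_1: rank ker ∂_1 − rank ∂_2 = (21 − 6) − 13 = 2, and the invariant factors of ∂_2 are all 1, so H_1 = Z^2.
  H_2: rank ker ∂_2 − rank ∂_3 = (14 − 13) − 0 = 1, and there is no ∂_3, so H_2 = Z.

H_0 = Z,  H_1 = Z^2,  H_2 = Z.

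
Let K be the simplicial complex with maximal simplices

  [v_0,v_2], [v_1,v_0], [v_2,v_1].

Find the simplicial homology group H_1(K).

Take the total order v_0 < v_1 < v_2 on the vertex set. Then K (dimension 1) consists of the simplices:

  0-simplices (3): [v_0], [v_1], [v_2]
  1-simplices (3): [v_0,v_1], [v_0,v_2], [v_1,v_2]

Hence C_0 ≅ Z^3, C_1 ≅ Z^3.

The boundary map ∂_1: C_1 → C_0 is given by ∂[p,q] = [q] − [p].
The 3×3 boundary matrix has rank 2 and Smith normal form diag(1,1).

Reading off H_k = ker ∂_k / im ∂_{k+1}:

  H_1: rank ker ∂_1 − rank ∂_2 = (3 − 2) − 0 = 1, and there is no ∂_2, so H_1 ≅ Z.

H_1 = Z.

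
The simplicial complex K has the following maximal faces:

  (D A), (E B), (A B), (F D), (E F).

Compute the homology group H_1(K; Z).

H_1 ≅ Z.

Fix the vertex order A < B < D < E < F and write every simplex with vertices in increasing order. Then dim K = 1 and the simplices of K are:

  0-simplices (5): A, B, D, E, F
  1-simplices (5): AB, AD, BE, DF, EF

giving chain groups C_0 ≅ Z^5, C_1 ≅ Z^5.

The boundary map ∂_1: C_1 → C_0 maps an edge to its endpoints' difference, ∂[p,q] = q − p. For instance
  ∂EF = F − E.
As a 5×5 matrix over Z this has rank 4, with invariant factors (1,1,1,1).

Computing H_k = (kernel of ∂_k) / (image of ∂_{k+1}):

  H_1: rank ker ∂_1 − rank ∂_2 = (5 − 4) − 0 = 1, and there is no ∂_2, so H_1 = Z.

(K is a triangulation of the circle S^1.)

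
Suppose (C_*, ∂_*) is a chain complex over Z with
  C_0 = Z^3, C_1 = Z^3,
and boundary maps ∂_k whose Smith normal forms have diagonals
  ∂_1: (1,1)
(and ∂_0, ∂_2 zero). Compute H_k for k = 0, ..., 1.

H_0 = Z,  H_1 = Z.

H_0: b_0 = 3 − 0 − 2 = 1; torsion from ∂_1 factors > 1: none. So H_0 = Z.
H_1: b_1 = 3 − 2 − 0 = 1; torsion from ∂_2 factors > 1: none. So H_1 = Z.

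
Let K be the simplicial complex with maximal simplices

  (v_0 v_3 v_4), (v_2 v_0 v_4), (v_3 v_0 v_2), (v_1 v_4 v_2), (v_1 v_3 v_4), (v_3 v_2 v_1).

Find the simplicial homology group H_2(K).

K has 5 vertices, 9 edges, 6 triangles.
rank ∂_2 = 5, rank ∂_3 = 0 ⇒ b_2 = 6 − 5 − 0 = 1. So H_2 ≅ Z.

H_2 = Z.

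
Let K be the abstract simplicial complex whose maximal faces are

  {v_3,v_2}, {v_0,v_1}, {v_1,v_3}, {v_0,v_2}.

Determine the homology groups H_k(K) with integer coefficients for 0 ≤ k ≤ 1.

H_0 ≅ Z,  H_1 ≅ Z.

Fix the vertex order v_0 < v_1 < v_2 < v_3 and write every simplex with vertices in increasing order. Then dim K = 1 and the simplices of K are:

  0-simplices (4): [v_0], [v_1], [v_2], [v_3]
  1-simplices (4): [v_0,v_1], [v_0,v_2], [v_1,v_3], [v_2,v_3]

so the chain groups are C_0 ≅ Z^4, C_1 ≅ Z^4.

Boundary ∂_1: C_1 → C_0 sends each edge [p,q] (with p < q) to q − p. For instance
  ∂[v_2,v_3] = [v_3] − [v_2].
The resulting 4×4 matrix has rank 3, and its Smith normal form has invariant factors (1,1,1).

Computing H_k = (kernel of ∂_k) / (image of ∂_{k+1}):

  H_0: rank C_0 − rank ∂_1 = 4 − 3 = 1, and the invariant factors of ∂_1 are all 1, so H_0 = Z.
  H_1: rank ker ∂_1 − rank ∂_2 = (4 − 3) − 0 = 1, and there is no ∂_2, so H_1 = Z.

(K is a triangulation of the circle S^1.)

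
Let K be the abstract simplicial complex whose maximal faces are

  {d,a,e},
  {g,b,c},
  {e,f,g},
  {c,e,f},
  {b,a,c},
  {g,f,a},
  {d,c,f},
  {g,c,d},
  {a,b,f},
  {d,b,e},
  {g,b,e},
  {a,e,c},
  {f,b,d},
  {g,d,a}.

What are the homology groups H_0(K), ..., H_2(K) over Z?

H_0 ≅ Z,  H_1 ≅ Z^2,  H_2 ≅ Z.

K has 7 vertices, 21 edges, 14 triangles.
rank ∂_0 = 0, rank ∂_1 = 6 ⇒ b_0 = 7 − 0 − 6 = 1; all invariant factors of ∂_1 are 1 so no torsion. So H_0 = Z.
rank ∂_1 = 6, rank ∂_2 = 13 ⇒ b_1 = 21 − 6 − 13 = 2; all invariant factors of ∂_2 are 1 so no torsion. So H_1 = Z^2.
rank ∂_2 = 13, rank ∂_3 = 0 ⇒ b_2 = 14 − 13 − 0 = 1. So H_2 = Z.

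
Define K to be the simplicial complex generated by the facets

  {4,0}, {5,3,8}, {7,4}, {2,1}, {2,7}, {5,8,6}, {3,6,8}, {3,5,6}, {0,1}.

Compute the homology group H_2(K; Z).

H_2 ≅ Z.

Order the vertices as 0 < 1 < 2 < 3 < 4 < 5 < 6 < 7 < 8. Listing each simplex with vertices in this order, K has dimension 2 with simplices:

  0-simplices (9): [0], [1], [2], [3], [4], [5], [6], [7], [8]
  1-simplices (11): [0,1], [0,4], [1,2], [2,7], [3,5], [3,6], [3,8], [4,7], [5,6], [5,8], [6,8]
  2-simplices (4): [3,5,6], [3,5,8], [3,6,8], [5,6,8]

so the chain groups are C_0 ≅ Z^9, C_1 ≅ Z^11, C_2 ≅ Z^4.

Boundary ∂_1: C_1 → C_0 maps an edge to its endpoints' difference, ∂[p,q] = q − p. For instance
  ∂[3,5] = [5] − [3].
As a 9×11 matrix over Z this has rank 7, with invariant factors (1,1,1,1,1,1,1).

Boundary ∂_2: C_2 → C_1 sends each 2-simplex [p,q,r] to [q,r] − [p,r] + [p,q]. For instance
  ∂[5,6,8] = [6,8] − [5,8] + [5,6],
  ∂[3,5,8] = [5,8] − [3,8] + [3,5].
This gives a 11×4 integer matrix of rank 3; reducing to Smith normal form yields diagonal entries (1,1,1).

Now H_k = ker ∂_k / im ∂_{k+1}, so:

  H_2: rank ker ∂_2 − rank ∂_3 = (4 − 3) − 0 = 1, and there is no ∂_3, so H_2 = Z.

(K is a triangulation of the disjoint union of the circle S^1 and the 2-sphere S^2.)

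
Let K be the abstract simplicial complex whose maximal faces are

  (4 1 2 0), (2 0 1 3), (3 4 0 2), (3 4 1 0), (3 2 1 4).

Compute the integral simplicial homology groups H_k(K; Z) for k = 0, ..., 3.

Order the vertices as 0 < 1 < 2 < 3 < 4. Listing each simplex with vertices in this order, K has dimension 3 with simplices:

  0-simplices (5): [0], [1], [2], [3], [4]
  1-simplices (10): [0,1], [0,2], [0,3], [0,4], [1,2], [1,3], [1,4], [2,3], [2,4], [3,4]
  2-simplices (10): [0,1,2], [0,1,3], [0,1,4], [0,2,3], [0,2,4], [0,3,4], [1,2,3], [1,2,4], [1,3,4], [2,3,4]
  3-simplices (5): [0,1,2,3], [0,1,2,4], [0,1,3,4], [0,2,3,4], [1,2,3,4]

so the chain groups are C_0 ≅ Z^5, C_1 ≅ Z^10, C_2 ≅ Z^10, C_3 ≅ Z^5.

∂_1: C_1 → C_0 sends each edge [p,q] (with p < q) to q − p. For instance
  ∂[2,4] = [4] − [2].
This gives a 5×10 integer matrix of rank 4; reducing to Smith normal form yields diagonal entries (1,1,1,1).

The boundary map ∂_2: C_2 → C_1 maps a triangle to the signed sum of its edges. For instance
  ∂[0,3,4] = [3,4] − [0,4] + [0,3],
  ∂[0,1,2] = [1,2] − [0,2] + [0,1].
The 10×10 boundary matrix has rank 6 and Smith normal form diag(1,1,1,1,1,1).

The boundary map ∂_3: C_3 → C_2 sends each 3-simplex σ to the alternating sum Σ_i (−1)^i (σ with its i-th vertex removed). For instance
  ∂[0,1,3,4] = [1,3,4] − [0,3,4] + [0,1,4] − [0,1,3],
  ∂[1,2,3,4] = [2,3,4] − [1,3,4] + [1,2,4] − [1,2,3].
This gives a 10×5 integer matrix of rank 4; reducing to Smith normal form yields diagonal entries (1,1,1,1).

Now H_k = ker ∂_k / im ∂_{k+1}, so:

  H_0: rank C_0 − rank ∂_1 = 5 − 4 = 1, and the invariant factors of ∂_1 are all 1, so H_0 ≅ Z.
  H_1: rank ker ∂_1 − rank ∂_2 = (10 − 4) − 6 = 0, and the invariant factors of ∂_2 are all 1, so H_1 ≅ 0.
  H_2: rank ker ∂_2 − rank ∂_3 = (10 − 6) − 4 = 0, and the invariant factors of ∂_3 are all 1, so H_2 ≅ 0.
  H_3: rank ker ∂_3 − rank ∂_4 = (5 − 4) − 0 = 1, and there is no ∂_4, so H_3 ≅ Z.

H_0 ≅ Z,  H_1 = 0,  H_2 = 0,  H_3 ≅ Z.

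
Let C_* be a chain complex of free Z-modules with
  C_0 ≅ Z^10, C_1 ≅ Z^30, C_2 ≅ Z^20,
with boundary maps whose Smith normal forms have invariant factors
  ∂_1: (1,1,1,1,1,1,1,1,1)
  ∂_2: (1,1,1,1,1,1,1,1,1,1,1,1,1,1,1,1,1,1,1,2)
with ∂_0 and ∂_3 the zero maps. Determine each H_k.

H_0: b_0 = 10 − 0 − 9 = 1; torsion from ∂_1 factors > 1: none. So H_0 ≅ Z.
H_1: b_1 = 30 − 9 − 20 = 1; torsion from ∂_2 factors > 1: [2]. So H_1 ≅ Z ⊕ Z/2.
H_2: b_2 = 20 − 20 − 0 = 0; torsion from ∂_3 factors > 1: none. So H_2 ≅ 0.

H_0 ≅ Z,  H_1 ≅ Z ⊕ Z/2,  H_2 = 0.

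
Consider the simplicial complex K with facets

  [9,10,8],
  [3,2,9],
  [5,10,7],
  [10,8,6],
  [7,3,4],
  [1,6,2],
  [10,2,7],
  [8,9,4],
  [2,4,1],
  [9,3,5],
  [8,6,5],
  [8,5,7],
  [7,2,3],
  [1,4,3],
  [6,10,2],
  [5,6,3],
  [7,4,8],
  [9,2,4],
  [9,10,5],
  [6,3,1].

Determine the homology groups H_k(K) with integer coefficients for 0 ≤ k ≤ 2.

Fix the vertex order 1 < 2 < 3 < 4 < 5 < 6 < 7 < 8 < 9 < 10 and write every simplex with vertices in increasing order. Then dim K = 2 and the simplices of K are:

  0-simplices (10): [1], [2], [3], [4], [5], [6], [7], [8], [9], [10]
  1-simplices (30): (30 of them)
  2-simplices (20): (20 of them)

so the chain groups are C_0 ≅ Z^10, C_1 ≅ Z^30, C_2 ≅ Z^20.

∂_1: C_1 → C_0 is given by ∂[p,q] = [q] − [p]. For instance
  ∂[6,8] = [8] − [6].
This gives a 10×30 integer matrix of rank 9; reducing to Smith normal form yields diagonal entries (1,1,1,1,1,1,1,1,1).

The boundary map ∂_2: C_2 → C_1 acts by ∂[p,q,r] = [q,r] − [p,r] + [p,q]. For instance
  ∂[6,8,10] = [8,10] − [6,10] + [6,8],
  ∂[3,5,9] = [5,9] − [3,9] + [3,5].
The 30×20 boundary matrix has rank 20 and Smith normal form diag(1,1,1,1,1,1,1,1,1,1,1,1,1,1,1,1,1,1,1,2).

From H_k ≅ ker(∂_k) / im(∂_{k+1}) we obtain:

  H_0: rank C_0 − rank ∂_1 = 10 − 9 = 1, and the invariant factors of ∂_1 are all 1, so H_0 = Z.
  H_1: rank ker ∂_1 − rank ∂_2 = (30 − 9) − 20 = 1, and ∂_2 has invariant factor 2 > 1, so H_1 = Z ⊕ Z/2.
  H_2: rank ker ∂_2 − rank ∂_3 = (20 − 20) − 0 = 0, and there is no ∂_3, so H_2 = 0.

As a check, the Euler characteristic is 10 − 30 + 20 = 0, which agrees with 1 − 1 + 0 = 0.

H_0 = Z,  H_1 = Z ⊕ Z/2,  H_2 = 0.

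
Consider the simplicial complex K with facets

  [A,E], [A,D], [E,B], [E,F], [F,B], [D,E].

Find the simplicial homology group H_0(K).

Order the vertices as A < B < D < E < F. Listing each simplex with vertices in this order, K has dimension 1 with simplices:

  0-simplices (5): A, B, D, E, F
  1-simplices (6): AD, AE, BE, BF, DE, EF

Hence C_0 ≅ Z^5, C_1 ≅ Z^6.

The boundary map ∂_1: C_1 → C_0 sends each edge [p,q] (with p < q) to q − p. For instance
  ∂BF = F − B.
The 5×6 boundary matrix has rank 4 and Smith normal form diag(1,1,1,1).

Now H_k = ker ∂_k / im ∂_{k+1}, so:

  H_0: rank C_0 − rank ∂_1 = 5 − 4 = 1, and the invariant factors of ∂_1 are all 1, so H_0 ≅ Z.

H_0 ≅ Z.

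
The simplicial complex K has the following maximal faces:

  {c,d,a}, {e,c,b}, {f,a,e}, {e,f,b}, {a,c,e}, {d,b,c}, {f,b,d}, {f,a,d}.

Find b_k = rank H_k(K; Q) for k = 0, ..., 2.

b_0 = 1, b_1 = 0, b_2 = 1.

Fix the vertex order a < b < c < d < e < f and write every simplex with vertices in increasing order. Then dim K = 2 and the simplices of K are:

  0-simplices (6): a, b, c, d, e, f
  1-simplices (12): ac, ad, ae, af, bc, bd, be, bf, cd, ce, df, ef
  2-simplices (8): acd, ace, adf, aef, bcd, bce, bdf, bef

so the chain groups are C_0 ≅ Z^6, C_1 ≅ Z^12, C_2 ≅ Z^8.

The boundary map ∂_1: C_1 → C_0 is given by ∂[p,q] = [q] − [p]. For instance
  ∂ce = e − c.
The resulting 6×12 matrix has rank 5, and its Smith normal form has invariant factors (1,1,1,1,1).

The boundary map ∂_2: C_2 → C_1 acts by ∂[p,q,r] = [q,r] − [p,r] + [p,q]. For instance
  ∂bef = ef − bf + be,
  ∂acd = cd − ad + ac.
The resulting 12×8 matrix has rank 7, and its Smith normal form has invariant factors (1,1,1,1,1,1,1).

Reading off H_k = ker ∂_k / im ∂_{k+1}:

  H_0: rank C_0 − rank ∂_1 = 6 − 5 = 1, and the invariant factors of ∂_1 are all 1, so H_0 = Z.
  H_1: rank ker ∂_1 − rank ∂_2 = (12 − 5) − 7 = 0, and the invariant factors of ∂_2 are all 1, so H_1 = 0.
  H_2: rank ker ∂_2 − rank ∂_3 = (8 − 7) − 0 = 1, and there is no ∂_3, so H_2 = Z.

Hence the Betti numbers are b_0 = 1, b_1 = 0, b_2 = 1.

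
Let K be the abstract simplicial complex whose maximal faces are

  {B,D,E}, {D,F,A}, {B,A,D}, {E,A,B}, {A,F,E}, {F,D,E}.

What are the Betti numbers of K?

b_0 = 1, b_1 = 0, b_2 = 1.

Order the vertices as A < B < D < E < F. Listing each simplex with vertices in this order, K has dimension 2 with simplices:

  0-simplices (5): A, B, D, E, F
  1-simplices (9): AB, AD, AE, AF, BD, BE, DE, DF, EF
  2-simplices (6): ABD, ABE, ADF, AEF, BDE, DEF

giving chain groups C_0 ≅ Z^5, C_1 ≅ Z^9, C_2 ≅ Z^6.

∂_1: C_1 → C_0 is given by ∂[p,q] = [q] − [p]. For instance
  ∂BD = D − B.
The 5×9 boundary matrix has rank 4 and Smith normal form diag(1,1,1,1).

∂_2: C_2 → C_1 sends each 2-simplex [p,q,r] to [q,r] − [p,r] + [p,q]. For instance
  ∂BDE = DE − BE + BD,
  ∂DEF = EF − DF + DE.
This gives a 9×6 integer matrix of rank 5; reducing to Smith normal form yields diagonal entries (1,1,1,1,1).

From H_k ≅ ker(∂_k) / im(∂_{k+1}) we obtain:

  H_0: rank C_0 − rank ∂_1 = 5 − 4 = 1, and the invariant factors of ∂_1 are all 1, so H_0 = Z.
  H_1: rank ker ∂_1 − rank ∂_2 = (9 − 4) − 5 = 0, and the invariant factors of ∂_2 are all 1, so H_1 = 0.
  H_2: rank ker ∂_2 − rank ∂_3 = (6 − 5) − 0 = 1, and there is no ∂_3, so H_2 = Z.

As a check, the Euler characteristic is 5 − 9 + 6 = 2, which agrees with 1 − 0 + 1 = 2.

Hence the Betti numbers are b_0 = 1, b_1 = 0, b_2 = 1.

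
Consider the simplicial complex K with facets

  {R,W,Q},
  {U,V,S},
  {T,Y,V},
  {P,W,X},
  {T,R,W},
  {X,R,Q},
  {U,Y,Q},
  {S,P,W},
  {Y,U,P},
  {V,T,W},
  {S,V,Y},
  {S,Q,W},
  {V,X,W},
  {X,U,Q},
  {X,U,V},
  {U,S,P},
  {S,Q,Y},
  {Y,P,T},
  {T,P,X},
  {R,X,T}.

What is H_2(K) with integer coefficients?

H_2 = 0.

Take the total order P < Q < R < S < T < U < V < W < X < Y on the vertex set. Then K (dimension 2) consists of the simplices:

  0-simplices (10): P, Q, R, S, T, U, V, W, X, Y
  1-simplices (30): PS, PT, PU, PW, PX, PY, QR, QS, QU, QW, QX, QY, RT, RW, RX, SU, SV, SW, SY, TV, TW, TX, TY, UV, UX, UY, VW, VX, VY, WX
  2-simplices (20): PSU, PSW, PTX, PTY, PUY, PWX, QRW, QRX, QSW, QSY, QUX, QUY, RTW, RTX, SUV, SVY, TVW, TVY, UVX, VWX

so the chain groups are C_0 ≅ Z^10, C_1 ≅ Z^30, C_2 ≅ Z^20.

Boundary ∂_1: C_1 → C_0 is given by ∂[p,q] = [q] − [p]. For instance
  ∂TW = W − T.
The 10×30 boundary matrix has rank 9 and Smith normal form diag(1,1,1,1,1,1,1,1,1).

Boundary ∂_2: C_2 → C_1 acts by ∂[p,q,r] = [q,r] − [p,r] + [p,q]. For instance
  ∂QUX = UX − QX + QU,
  ∂SVY = VY − SY + SV.
This gives a 30×20 integer matrix of rank 20; reducing to Smith normal form yields diagonal entries (1,1,1,1,1,1,1,1,1,1,1,1,1,1,1,1,1,1,1,2).

Computing H_k = (kernel of ∂_k) / (image of ∂_{k+1}):

  H_2: rank ker ∂_2 − rank ∂_3 = (20 − 20) − 0 = 0, and there is no ∂_3, so H_2 = 0.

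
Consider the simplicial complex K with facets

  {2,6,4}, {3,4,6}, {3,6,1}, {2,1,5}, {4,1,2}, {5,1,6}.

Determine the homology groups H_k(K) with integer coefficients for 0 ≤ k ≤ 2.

We work with the vertex ordering 1 < 2 < 3 < 4 < 5 < 6. The simplices of K, each written with vertices in increasing order, are:

  0-simplices (6): [1], [2], [3], [4], [5], [6]
  1-simplices (12): [1,2], [1,3], [1,4], [1,5], [1,6], [2,4], [2,5], [2,6], [3,4], [3,6], [4,6], [5,6]
  2-simplices (6): [1,2,4], [1,2,5], [1,3,6], [1,5,6], [2,4,6], [3,4,6]

giving chain groups C_0 ≅ Z^6, C_1 ≅ Z^12, C_2 ≅ Z^6.

Boundary ∂_1: C_1 → C_0 maps an edge to its endpoints' difference, ∂[p,q] = q − p. For instance
  ∂[4,6] = [6] − [4].
As a 6×12 matrix over Z this has rank 5, with invariant factors (1,1,1,1,1).

The boundary map ∂_2: C_2 → C_1 acts by ∂[p,q,r] = [q,r] − [p,r] + [p,q]. For instance
  ∂[2,4,6] = [4,6] − [2,6] + [2,4],
  ∂[1,2,5] = [2,5] − [1,5] + [1,2].
As a 12×6 matrix over Z this has rank 6, with invariant factors (1,1,1,1,1,1).

From H_k ≅ ker(∂_k) / im(∂_{k+1}) we obtain:

  H_0: rank C_0 − rank ∂_1 = 6 − 5 = 1, and the invariant factors of ∂_1 are all 1, so H_0 ≅ Z.
  H_1: rank ker ∂_1 − rank ∂_2 = (12 − 5) − 6 = 1, and the invariant factors of ∂_2 are all 1, so H_1 ≅ Z.
  H_2: rank ker ∂_2 − rank ∂_3 = (6 − 6) − 0 = 0, and there is no ∂_3, so H_2 ≅ 0.

H_0 ≅ Z,  H_1 ≅ Z,  H_2 = 0.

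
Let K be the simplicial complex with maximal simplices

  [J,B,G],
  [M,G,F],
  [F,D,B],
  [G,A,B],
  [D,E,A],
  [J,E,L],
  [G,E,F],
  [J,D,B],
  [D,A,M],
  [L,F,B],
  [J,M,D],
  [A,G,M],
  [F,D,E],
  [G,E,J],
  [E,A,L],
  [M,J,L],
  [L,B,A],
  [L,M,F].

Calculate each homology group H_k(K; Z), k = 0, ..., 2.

K has 9 vertices, 27 edges, 18 triangles.
rank ∂_0 = 0, rank ∂_1 = 8 ⇒ b_0 = 9 − 0 − 8 = 1; all invariant factors of ∂_1 are 1 so no torsion. So H_0 ≅ Z.
rank ∂_1 = 8, rank ∂_2 = 17 ⇒ b_1 = 27 − 8 − 17 = 2; all invariant factors of ∂_2 are 1 so no torsion. So H_1 ≅ Z^2.
rank ∂_2 = 17, rank ∂_3 = 0 ⇒ b_2 = 18 − 17 − 0 = 1. So H_2 ≅ Z.

H_0 ≅ Z,  H_1 ≅ Z^2,  H_2 ≅ Z.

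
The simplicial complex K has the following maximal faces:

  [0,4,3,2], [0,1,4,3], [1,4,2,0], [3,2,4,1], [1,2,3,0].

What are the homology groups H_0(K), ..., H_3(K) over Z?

We work with the vertex ordering 0 < 1 < 2 < 3 < 4. The simplices of K, each written with vertices in increasing order, are:

  0-simplices (5): [0], [1], [2], [3], [4]
  1-simplices (10): [0,1], [0,2], [0,3], [0,4], [1,2], [1,3], [1,4], [2,3], [2,4], [3,4]
  2-simplices (10): [0,1,2], [0,1,3], [0,1,4], [0,2,3], [0,2,4], [0,3,4], [1,2,3], [1,2,4], [1,3,4], [2,3,4]
  3-simplices (5): [0,1,2,3], [0,1,2,4], [0,1,3,4], [0,2,3,4], [1,2,3,4]

so the chain groups are C_0 ≅ Z^5, C_1 ≅ Z^10, C_2 ≅ Z^10, C_3 ≅ Z^5.

The boundary map ∂_1: C_1 → C_0 sends each edge [p,q] (with p < q) to q − p.
As a 5×10 matrix over Z this has rank 4, with invariant factors (1,1,1,1).

The boundary map ∂_2: C_2 → C_1 sends each 2-simplex [p,q,r] to [q,r] − [p,r] + [p,q]. For instance
  ∂[0,3,4] = [3,4] − [0,4] + [0,3],
  ∂[0,1,3] = [1,3] − [0,3] + [0,1].
This gives a 10×10 integer matrix of rank 6; reducing to Smith normal form yields diagonal entries (1,1,1,1,1,1).

Boundary ∂_3: C_3 → C_2 sends each 3-simplex σ to the alternating sum Σ_i (−1)^i (σ with its i-th vertex removed). For instance
  ∂[0,1,2,3] = [1,2,3] − [0,2,3] + [0,1,3] − [0,1,2],
  ∂[0,2,3,4] = [2,3,4] − [0,3,4] + [0,2,4] − [0,2,3].
The resulting 10×5 matrix has rank 4, and its Smith normal form has invariant factors (1,1,1,1).

Now H_k = ker ∂_k / im ∂_{k+1}, so:

  H_0: rank C_0 − rank ∂_1 = 5 − 4 = 1, and the invariant factors of ∂_1 are all 1, so H_0 = Z.
  H_1: rank ker ∂_1 − rank ∂_2 = (10 − 4) − 6 = 0, and the invariant factors of ∂_2 are all 1, so H_1 = 0.
  H_2: rank ker ∂_2 − rank ∂_3 = (10 − 6) − 4 = 0, and the invariant factors of ∂_3 are all 1, so H_2 = 0.
  H_3: rank ker ∂_3 − rank ∂_4 = (5 − 4) − 0 = 1, and there is no ∂_4, so H_3 = Z.

As a check, the Euler characteristic is 5 − 10 + 10 − 5 = 0, which agrees with 1 − 0 + 0 − 1 = 0.

H_0 = Z,  H_1 = 0,  H_2 = 0,  H_3 = Z.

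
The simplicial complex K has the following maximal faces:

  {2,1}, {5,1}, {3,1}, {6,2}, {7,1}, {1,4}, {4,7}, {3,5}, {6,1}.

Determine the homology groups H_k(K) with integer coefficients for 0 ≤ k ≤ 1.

H_0 = Z,  H_1 = Z^3.

We work with the vertex ordering 1 < 2 < 3 < 4 < 5 < 6 < 7. The simplices of K, each written with vertices in increasing order, are:

  0-simplices (7): [1], [2], [3], [4], [5], [6], [7]
  1-simplices (9): [1,2], [1,3], [1,4], [1,5], [1,6], [1,7], [2,6], [3,5], [4,7]

so the chain groups are C_0 ≅ Z^7, C_1 ≅ Z^9.

Boundary ∂_1: C_1 → C_0 is given by ∂[p,q] = [q] − [p]. For instance
  ∂[1,2] = [2] − [1].
The resulting 7×9 matrix has rank 6, and its Smith normal form has invariant factors (1,1,1,1,1,1).

Reading off H_k = ker ∂_k / im ∂_{k+1}:

  H_0: rank C_0 − rank ∂_1 = 7 − 6 = 1, and the invariant factors of ∂_1 are all 1, so H_0 ≅ Z.
  H_1: rank ker ∂_1 − rank ∂_2 = (9 − 6) − 0 = 3, and there is no ∂_2, so H_1 ≅ Z^3.

(K is a triangulation of a wedge of 3 circles.)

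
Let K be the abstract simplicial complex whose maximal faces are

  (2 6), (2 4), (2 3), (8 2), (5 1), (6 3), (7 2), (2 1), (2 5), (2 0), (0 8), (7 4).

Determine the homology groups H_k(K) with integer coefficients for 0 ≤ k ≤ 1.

We work with the vertex ordering 0 < 1 < 2 < 3 < 4 < 5 < 6 < 7 < 8. The simplices of K, each written with vertices in increasing order, are:

  0-simplices (9): [0], [1], [2], [3], [4], [5], [6], [7], [8]
  1-simplices (12): [0,2], [0,8], [1,2], [1,5], [2,3], [2,4], [2,5], [2,6], [2,7], [2,8], [3,6], [4,7]

Hence C_0 ≅ Z^9, C_1 ≅ Z^12.

∂_1: C_1 → C_0 maps an edge to its endpoints' difference, ∂[p,q] = q − p.
The resulting 9×12 matrix has rank 8, and its Smith normal form has invariant factors (1,1,1,1,1,1,1,1).

Computing H_k = (kernel of ∂_k) / (image of ∂_{k+1}):

  H_0: rank C_0 − rank ∂_1 = 9 − 8 = 1, and the invariant factors of ∂_1 are all 1, so H_0 ≅ Z.
  H_1: rank ker ∂_1 − rank ∂_2 = (12 − 8) − 0 = 4, and there is no ∂_2, so H_1 ≅ Z^4.

H_0 ≅ Z,  H_1 ≅ Z^4.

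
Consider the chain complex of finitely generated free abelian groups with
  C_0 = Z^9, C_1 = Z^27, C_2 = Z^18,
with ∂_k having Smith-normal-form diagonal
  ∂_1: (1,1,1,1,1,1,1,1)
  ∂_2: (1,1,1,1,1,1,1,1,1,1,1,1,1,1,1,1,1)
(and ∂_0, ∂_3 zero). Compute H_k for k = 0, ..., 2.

H_0 ≅ Z,  H_1 ≅ Z^2,  H_2 ≅ Z.

H_0: b_0 = 9 − 0 − 8 = 1; torsion from ∂_1 factors > 1: none. So H_0 ≅ Z.
H_1: b_1 = 27 − 8 − 17 = 2; torsion from ∂_2 factors > 1: none. So H_1 ≅ Z^2.
H_2: b_2 = 18 − 17 − 0 = 1; torsion from ∂_3 factors > 1: none. So H_2 ≅ Z.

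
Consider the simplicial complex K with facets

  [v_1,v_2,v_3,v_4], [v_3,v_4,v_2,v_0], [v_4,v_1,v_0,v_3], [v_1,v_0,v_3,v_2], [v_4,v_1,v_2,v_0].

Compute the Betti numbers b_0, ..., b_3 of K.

b_0 = 1, b_1 = 0, b_2 = 0, b_3 = 1.

Fix the vertex order v_0 < v_1 < v_2 < v_3 < v_4 and write every simplex with vertices in increasing order. Then dim K = 3 and the simplices of K are:

  0-simplices (5): [v_0], [v_1], [v_2], [v_3], [v_4]
  1-simplices (10): [v_0,v_1], [v_0,v_2], [v_0,v_3], [v_0,v_4], [v_1,v_2], [v_1,v_3], [v_1,v_4], [v_2,v_3], [v_2,v_4], [v_3,v_4]
  2-simplices (10): [v_0,v_1,v_2], [v_0,v_1,v_3], [v_0,v_1,v_4], [v_0,v_2,v_3], [v_0,v_2,v_4], [v_0,v_3,v_4], [v_1,v_2,v_3], [v_1,v_2,v_4], [v_1,v_3,v_4], [v_2,v_3,v_4]
  3-simplices (5): [v_0,v_1,v_2,v_3], [v_0,v_1,v_2,v_4], [v_0,v_1,v_3,v_4], [v_0,v_2,v_3,v_4], [v_1,v_2,v_3,v_4]

so the chain groups are C_0 ≅ Z^5, C_1 ≅ Z^10, C_2 ≅ Z^10, C_3 ≅ Z^5.

The boundary map ∂_1: C_1 → C_0 is given by ∂[p,q] = [q] − [p].
The resulting 5×10 matrix has rank 4, and its Smith normal form has invariant factors (1,1,1,1).

∂_2: C_2 → C_1 acts by ∂[p,q,r] = [q,r] − [p,r] + [p,q]. For instance
  ∂[v_1,v_2,v_4] = [v_2,v_4] − [v_1,v_4] + [v_1,v_2],
  ∂[v_0,v_1,v_2] = [v_1,v_2] − [v_0,v_2] + [v_0,v_1].
This gives a 10×10 integer matrix of rank 6; reducing to Smith normal form yields diagonal entries (1,1,1,1,1,1).

The boundary map ∂_3: C_3 → C_2 sends each 3-simplex σ to the alternating sum Σ_i (−1)^i (σ with its i-th vertex removed). For instance
  ∂[v_1,v_2,v_3,v_4] = [v_2,v_3,v_4] − [v_1,v_3,v_4] + [v_1,v_2,v_4] − [v_1,v_2,v_3],
  ∂[v_0,v_1,v_2,v_3] = [v_1,v_2,v_3] − [v_0,v_2,v_3] + [v_0,v_1,v_3] − [v_0,v_1,v_2].
As a 10×5 matrix over Z this has rank 4, with invariant factors (1,1,1,1).

Reading off H_k = ker ∂_k / im ∂_{k+1}:

  H_0: rank C_0 − rank ∂_1 = 5 − 4 = 1, and the invariant factors of ∂_1 are all 1, so H_0 = Z.
  H_1: rank ker ∂_1 − rank ∂_2 = (10 − 4) − 6 = 0, and the invariant factors of ∂_2 are all 1, so H_1 = 0.
  H_2: rank ker ∂_2 − rank ∂_3 = (10 − 6) − 4 = 0, and the invariant factors of ∂_3 are all 1, so H_2 = 0.
  H_3: rank ker ∂_3 − rank ∂_4 = (5 − 4) − 0 = 1, and there is no ∂_4, so H_3 = Z.

As a check, the Euler characteristic is 5 − 10 + 10 − 5 = 0, which agrees with 1 − 0 + 0 − 1 = 0.
(K is a triangulation of the 3-sphere S^3.)

Hence the Betti numbers are b_0 = 1, b_1 = 0, b_2 = 0, b_3 = 1.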